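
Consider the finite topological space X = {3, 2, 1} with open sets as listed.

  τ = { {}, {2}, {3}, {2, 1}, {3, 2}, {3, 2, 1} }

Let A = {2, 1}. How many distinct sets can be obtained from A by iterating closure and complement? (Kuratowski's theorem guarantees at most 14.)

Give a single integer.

2

X∖A={3}, int(X∖A)={3}, hence cl(A)={2, 1}
Orbit (k=closure, c=complement):
  1. A     = {2, 1}
  2. cA    = {3}
(closed under both — stop)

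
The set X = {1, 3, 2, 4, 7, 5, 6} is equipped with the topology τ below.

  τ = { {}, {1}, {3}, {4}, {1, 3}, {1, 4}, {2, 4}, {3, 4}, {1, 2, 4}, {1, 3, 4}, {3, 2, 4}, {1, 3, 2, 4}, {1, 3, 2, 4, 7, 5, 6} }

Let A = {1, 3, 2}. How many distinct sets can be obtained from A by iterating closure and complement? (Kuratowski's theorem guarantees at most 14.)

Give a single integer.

closure: X∖int(X∖A) = X∖{4} = {1, 3, 2, 7, 5, 6}
Let k=closure and c=complement:
  1. A     = {1, 3, 2}
  2. kA    = {1, 3, 2, 7, 5, 6}
  3. cA    = {4, 7, 5, 6}
  4. ckA   = {4}
  5. kcA   = {2, 4, 7, 5, 6}
  6. ckcA  = {1, 3}
  7. kckcA = {1, 3, 7, 5, 6}
  8. ckckcA = {2, 4}
— saturated at 8

8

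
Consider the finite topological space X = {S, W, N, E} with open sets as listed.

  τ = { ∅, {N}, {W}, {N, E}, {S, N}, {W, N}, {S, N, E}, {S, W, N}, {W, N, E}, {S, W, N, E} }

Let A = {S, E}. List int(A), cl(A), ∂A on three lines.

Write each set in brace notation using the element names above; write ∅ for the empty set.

int(A) = ∅
cl(A)  = {S, E}
∂A     = {S, E}

interior: largest open inside A is ∅ (from ∅)
cl via duality: int({W, N}) = {W, N}, so X∖{W, N} = {S, E}
cl∖int = {S, E}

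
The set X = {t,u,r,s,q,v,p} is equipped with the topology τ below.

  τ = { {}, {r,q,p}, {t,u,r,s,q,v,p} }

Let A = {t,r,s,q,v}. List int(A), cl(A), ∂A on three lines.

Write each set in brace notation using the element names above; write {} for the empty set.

U open, U⊆A: {}. int(A) = ⋃ = {}
X∖A={u,p}, int(X∖A)={}, hence cl(A)={t,u,r,s,q,v,p}
∂A: remove int from cl → {t,u,r,s,q,v,p}

int(A) = {}
cl(A)  = {t,u,r,s,q,v,p}
∂A     = {t,u,r,s,q,v,p}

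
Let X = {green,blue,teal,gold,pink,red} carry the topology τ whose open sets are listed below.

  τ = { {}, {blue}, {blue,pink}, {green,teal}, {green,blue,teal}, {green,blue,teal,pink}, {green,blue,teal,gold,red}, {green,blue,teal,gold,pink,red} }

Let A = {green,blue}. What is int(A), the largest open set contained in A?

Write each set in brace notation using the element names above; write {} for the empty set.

interior: largest open inside A is {blue} (from {}, {blue})

{blue}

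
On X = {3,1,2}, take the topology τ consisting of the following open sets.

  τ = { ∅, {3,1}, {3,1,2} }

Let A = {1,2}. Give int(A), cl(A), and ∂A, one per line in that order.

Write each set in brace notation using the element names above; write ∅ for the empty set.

interior: largest open inside A is ∅ (from ∅)
cl via duality: int({3}) = ∅, so X∖∅ = {3,1,2}
cl∖int = {3,1,2}

int(A) = ∅
cl(A)  = {3,1,2}
∂A     = {3,1,2}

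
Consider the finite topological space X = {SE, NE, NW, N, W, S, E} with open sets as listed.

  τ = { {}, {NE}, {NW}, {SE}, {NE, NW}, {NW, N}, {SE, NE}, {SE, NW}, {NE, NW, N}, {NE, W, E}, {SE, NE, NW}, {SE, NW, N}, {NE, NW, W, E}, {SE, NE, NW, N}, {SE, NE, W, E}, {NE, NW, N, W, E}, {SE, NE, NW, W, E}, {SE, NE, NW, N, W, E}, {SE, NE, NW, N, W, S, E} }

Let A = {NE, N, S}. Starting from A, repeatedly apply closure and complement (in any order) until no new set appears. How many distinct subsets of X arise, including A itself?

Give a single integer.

10

X∖A={SE, NW, W, E}, int(X∖A)={SE, NW}, hence cl(A)={NE, N, W, S, E}
Orbit (k=closure, c=complement):
  1. A     = {NE, N, S}
  2. kA    = {NE, N, W, S, E}
  3. cA    = {SE, NW, W, E}
  4. ckA   = {SE, NW}
  5. kcA   = {SE, NW, N, W, S, E}
  6. kckA  = {SE, NW, N, S}
  7. ckcA  = {NE}
  8. ckckA = {NE, W, E}
  9. kckcA = {NE, W, S, E}
  10. ckckcA = {SE, NW, N}
(closed under both — stop)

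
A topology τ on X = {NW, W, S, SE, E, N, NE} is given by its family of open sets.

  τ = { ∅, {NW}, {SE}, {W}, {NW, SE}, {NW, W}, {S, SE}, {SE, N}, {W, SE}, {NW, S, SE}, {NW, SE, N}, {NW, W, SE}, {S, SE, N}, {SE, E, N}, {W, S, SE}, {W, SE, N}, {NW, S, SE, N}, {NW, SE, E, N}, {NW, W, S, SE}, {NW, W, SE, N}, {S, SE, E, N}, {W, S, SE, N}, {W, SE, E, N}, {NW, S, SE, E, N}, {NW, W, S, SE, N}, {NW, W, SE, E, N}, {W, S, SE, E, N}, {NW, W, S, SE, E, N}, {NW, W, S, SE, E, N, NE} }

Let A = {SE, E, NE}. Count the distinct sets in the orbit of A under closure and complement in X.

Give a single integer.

8

closure: X∖int(X∖A) = X∖{NW, W} = {S, SE, E, N, NE}
Let k=closure and c=complement:
  1. A     = {SE, E, NE}
  2. kA    = {S, SE, E, N, NE}
  3. cA    = {NW, W, S, N}
  4. ckA   = {NW, W}
  5. kcA   = {NW, W, S, E, N, NE}
  6. kckA  = {NW, W, NE}
  7. ckcA  = {SE}
  8. ckckA = {S, SE, E, N}
— saturated at 8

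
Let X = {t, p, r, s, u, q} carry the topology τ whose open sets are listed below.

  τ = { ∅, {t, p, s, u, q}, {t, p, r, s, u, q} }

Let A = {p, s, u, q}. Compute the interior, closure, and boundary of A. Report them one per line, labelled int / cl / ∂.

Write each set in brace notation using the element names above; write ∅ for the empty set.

int(A) = ∅
cl(A)  = {t, p, r, s, u, q}
∂A     = {t, p, r, s, u, q}

U open, U⊆A: ∅. int(A) = ⋃ = ∅
X∖A={t, r}, int(X∖A)=∅, hence cl(A)={t, p, r, s, u, q}
∂A: remove int from cl → {t, p, r, s, u, q}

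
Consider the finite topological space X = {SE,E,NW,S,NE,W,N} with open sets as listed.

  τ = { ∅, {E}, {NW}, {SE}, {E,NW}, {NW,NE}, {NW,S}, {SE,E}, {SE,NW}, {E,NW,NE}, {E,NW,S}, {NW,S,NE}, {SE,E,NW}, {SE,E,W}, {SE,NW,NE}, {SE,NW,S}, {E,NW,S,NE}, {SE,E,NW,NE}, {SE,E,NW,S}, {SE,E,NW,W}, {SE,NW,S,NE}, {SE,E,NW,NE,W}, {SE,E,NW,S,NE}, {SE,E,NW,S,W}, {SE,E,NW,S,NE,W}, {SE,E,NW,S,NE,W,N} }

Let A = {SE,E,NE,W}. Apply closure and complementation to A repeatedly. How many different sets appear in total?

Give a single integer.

complement {NW,S,N}; its interior {NW,S}; cl(A) = X∖{NW,S} = {SE,E,NE,W,N}
With k = closure, c = complement:
  1. A     = {SE,E,NE,W}
  2. kA    = {SE,E,NE,W,N}
  3. cA    = {NW,S,N}
  4. ckA   = {NW,S}
  5. kcA   = {NW,S,NE,N}
  6. ckcA  = {SE,E,W}
  7. kckcA = {SE,E,W,N}
  8. ckckcA = {NW,S,NE}
k, c of each give nothing new

8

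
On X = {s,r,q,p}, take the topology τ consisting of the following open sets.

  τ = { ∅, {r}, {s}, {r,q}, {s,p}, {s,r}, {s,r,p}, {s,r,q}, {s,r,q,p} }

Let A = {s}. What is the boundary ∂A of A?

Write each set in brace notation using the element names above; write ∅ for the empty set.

open subsets of A: ∅, {s}; so int(A) = {s}
closure: X∖int(X∖A) = X∖{r,q} = {s,p}
∂A = {s,p} minus {s} = {p}

{p}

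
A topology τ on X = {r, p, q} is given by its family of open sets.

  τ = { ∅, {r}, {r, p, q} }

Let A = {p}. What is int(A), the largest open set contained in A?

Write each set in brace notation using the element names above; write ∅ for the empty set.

∅

open subsets of A: ∅; so int(A) = ∅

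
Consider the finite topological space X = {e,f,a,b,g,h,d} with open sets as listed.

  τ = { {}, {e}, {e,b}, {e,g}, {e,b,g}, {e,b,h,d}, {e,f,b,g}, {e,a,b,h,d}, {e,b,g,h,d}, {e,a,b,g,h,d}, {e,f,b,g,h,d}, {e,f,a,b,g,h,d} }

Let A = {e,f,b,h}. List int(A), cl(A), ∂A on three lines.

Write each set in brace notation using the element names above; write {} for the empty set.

int(A) = {e,b}
cl(A)  = {e,f,a,b,g,h,d}
∂A     = {f,a,g,h,d}

U open, U⊆A: {}, {e}, {e,b}. int(A) = ⋃ = {e,b}
X∖A={a,g,d}, int(X∖A)={}, hence cl(A)={e,f,a,b,g,h,d}
∂A: remove int from cl → {f,a,g,h,d}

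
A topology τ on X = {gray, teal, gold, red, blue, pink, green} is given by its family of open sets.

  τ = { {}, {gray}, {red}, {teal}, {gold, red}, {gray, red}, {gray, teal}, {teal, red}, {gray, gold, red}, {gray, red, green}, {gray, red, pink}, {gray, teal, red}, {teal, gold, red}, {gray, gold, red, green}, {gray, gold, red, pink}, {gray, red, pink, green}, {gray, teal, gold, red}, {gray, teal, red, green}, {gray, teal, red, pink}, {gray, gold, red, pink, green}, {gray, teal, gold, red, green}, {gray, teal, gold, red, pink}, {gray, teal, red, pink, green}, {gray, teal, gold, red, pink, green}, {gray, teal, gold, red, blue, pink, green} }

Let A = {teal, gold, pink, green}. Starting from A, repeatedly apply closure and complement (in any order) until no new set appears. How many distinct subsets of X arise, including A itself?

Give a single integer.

closure: X∖int(X∖A) = X∖{gray, red} = {teal, gold, blue, pink, green}
Let k=closure and c=complement:
  1. A     = {teal, gold, pink, green}
  2. kA    = {teal, gold, blue, pink, green}
  3. cA    = {gray, red, blue}
  4. ckA   = {gray, red}
  5. kcA   = {gray, gold, red, blue, pink, green}
  6. ckcA  = {teal}
  7. kckcA = {teal, blue}
  8. ckckcA = {gray, gold, red, pink, green}
— saturated at 8

8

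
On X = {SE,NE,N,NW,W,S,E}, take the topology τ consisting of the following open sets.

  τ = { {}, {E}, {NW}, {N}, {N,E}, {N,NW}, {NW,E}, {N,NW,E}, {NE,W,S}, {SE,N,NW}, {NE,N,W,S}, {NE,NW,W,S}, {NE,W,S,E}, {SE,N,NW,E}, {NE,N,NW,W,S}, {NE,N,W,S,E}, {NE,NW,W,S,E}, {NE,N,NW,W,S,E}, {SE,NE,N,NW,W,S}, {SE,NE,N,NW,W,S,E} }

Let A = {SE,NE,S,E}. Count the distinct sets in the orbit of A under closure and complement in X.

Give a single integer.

closure: X∖int(X∖A) = X∖{N,NW} = {SE,NE,W,S,E}
Let k=closure and c=complement:
  1. A     = {SE,NE,S,E}
  2. kA    = {SE,NE,W,S,E}
  3. cA    = {N,NW,W}
  4. ckA   = {N,NW}
  5. kcA   = {SE,NE,N,NW,W,S}
  6. kckA  = {SE,N,NW}
  7. ckcA  = {E}
  8. ckckA = {NE,W,S,E}
— saturated at 8

8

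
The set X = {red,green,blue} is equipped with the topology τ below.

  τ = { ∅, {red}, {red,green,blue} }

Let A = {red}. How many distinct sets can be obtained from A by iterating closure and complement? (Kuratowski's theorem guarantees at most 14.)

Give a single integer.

closure: X∖int(X∖A) = X∖∅ = {red,green,blue}
Let k=closure and c=complement:
  1. A     = {red}
  2. kA    = {red,green,blue}
  3. cA    = {green,blue}
  4. ckA   = ∅
— saturated at 4

4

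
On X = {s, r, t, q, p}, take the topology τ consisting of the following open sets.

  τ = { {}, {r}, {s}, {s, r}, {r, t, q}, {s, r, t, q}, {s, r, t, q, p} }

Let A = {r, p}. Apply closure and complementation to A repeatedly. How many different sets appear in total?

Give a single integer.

8

cl via duality: int({s, t, q}) = {s}, so X∖{s} = {r, t, q, p}
Write k for closure, c for complement:
  1. A     = {r, p}
  2. kA    = {r, t, q, p}
  3. cA    = {s, t, q}
  4. ckA   = {s}
  5. kcA   = {s, t, q, p}
  6. kckA  = {s, p}
  7. ckcA  = {r}
  8. ckckA = {r, t, q}
applying k or c yields no new set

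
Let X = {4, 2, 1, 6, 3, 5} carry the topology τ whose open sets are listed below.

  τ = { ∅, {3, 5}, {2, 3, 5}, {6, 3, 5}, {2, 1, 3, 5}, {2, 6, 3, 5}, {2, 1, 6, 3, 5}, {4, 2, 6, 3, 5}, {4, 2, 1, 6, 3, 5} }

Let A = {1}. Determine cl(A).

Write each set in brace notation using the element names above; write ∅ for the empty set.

{1}

cl via duality: int({4, 2, 6, 3, 5}) = {4, 2, 6, 3, 5}, so X∖{4, 2, 6, 3, 5} = {1}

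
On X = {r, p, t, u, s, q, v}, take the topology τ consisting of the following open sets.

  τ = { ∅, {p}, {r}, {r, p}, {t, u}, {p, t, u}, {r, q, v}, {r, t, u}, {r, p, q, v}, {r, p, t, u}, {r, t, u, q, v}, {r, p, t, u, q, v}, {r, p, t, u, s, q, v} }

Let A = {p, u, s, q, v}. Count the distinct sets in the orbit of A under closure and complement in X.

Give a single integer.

12

closure: X∖int(X∖A) = X∖{r} = {p, t, u, s, q, v}
Let k=closure and c=complement:
  1. A     = {p, u, s, q, v}
  2. kA    = {p, t, u, s, q, v}
  3. cA    = {r, t}
  4. ckA   = {r}
  5. kcA   = {r, t, u, s, q, v}
  6. kckA  = {r, s, q, v}
  7. ckcA  = {p}
  8. ckckA = {p, t, u}
  9. kckcA = {p, s}
  10. kckckA = {p, t, u, s}
  11. ckckcA = {r, t, u, q, v}
  12. ckckckA = {r, q, v}
— saturated at 12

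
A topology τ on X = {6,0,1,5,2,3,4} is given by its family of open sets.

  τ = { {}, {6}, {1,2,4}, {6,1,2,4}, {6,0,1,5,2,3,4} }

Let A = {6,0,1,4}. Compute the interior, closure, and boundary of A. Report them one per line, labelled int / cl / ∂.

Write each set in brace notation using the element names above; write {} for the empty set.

U open, U⊆A: {}, {6}. int(A) = ⋃ = {6}
X∖A={5,2,3}, int(X∖A)={}, hence cl(A)={6,0,1,5,2,3,4}
∂A: remove int from cl → {0,1,5,2,3,4}

int(A) = {6}
cl(A)  = {6,0,1,5,2,3,4}
∂A     = {0,1,5,2,3,4}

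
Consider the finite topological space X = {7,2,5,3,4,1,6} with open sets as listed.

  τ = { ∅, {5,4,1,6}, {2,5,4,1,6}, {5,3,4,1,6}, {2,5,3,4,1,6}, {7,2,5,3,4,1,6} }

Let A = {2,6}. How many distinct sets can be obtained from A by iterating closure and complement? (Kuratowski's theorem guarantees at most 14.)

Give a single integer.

4

cl via duality: int({7,5,3,4,1}) = ∅, so X∖∅ = {7,2,5,3,4,1,6}
Write k for closure, c for complement:
  1. A     = {2,6}
  2. kA    = {7,2,5,3,4,1,6}
  3. cA    = {7,5,3,4,1}
  4. ckA   = ∅
applying k or c yields no new set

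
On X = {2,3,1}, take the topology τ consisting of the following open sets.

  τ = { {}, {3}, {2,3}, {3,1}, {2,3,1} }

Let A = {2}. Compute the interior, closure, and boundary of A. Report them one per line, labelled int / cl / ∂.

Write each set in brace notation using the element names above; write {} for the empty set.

int(A) = {}
cl(A)  = {2}
∂A     = {2}

opens ⊆ A: {}; union → int = {}
complement {3,1}; its interior {3,1}; cl(A) = X∖{3,1} = {2}
boundary = {2} ∖ {} = {2}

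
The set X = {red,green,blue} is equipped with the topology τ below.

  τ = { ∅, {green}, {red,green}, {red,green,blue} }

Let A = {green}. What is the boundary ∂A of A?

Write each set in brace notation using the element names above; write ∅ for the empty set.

{red,blue}

opens ⊆ A: ∅, {green}; union → int = {green}
complement {red,blue}; its interior ∅; cl(A) = X∖∅ = {red,green,blue}
boundary = {red,green,blue} ∖ {green} = {red,blue}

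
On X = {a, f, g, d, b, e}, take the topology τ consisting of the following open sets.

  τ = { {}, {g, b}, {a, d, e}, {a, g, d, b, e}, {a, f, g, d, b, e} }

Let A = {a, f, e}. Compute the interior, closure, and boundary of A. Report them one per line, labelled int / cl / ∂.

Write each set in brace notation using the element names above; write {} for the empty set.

int(A) = {}
cl(A)  = {a, f, d, e}
∂A     = {a, f, d, e}

opens ⊆ A: {}; union → int = {}
complement {g, d, b}; its interior {g, b}; cl(A) = X∖{g, b} = {a, f, d, e}
boundary = {a, f, d, e} ∖ {} = {a, f, d, e}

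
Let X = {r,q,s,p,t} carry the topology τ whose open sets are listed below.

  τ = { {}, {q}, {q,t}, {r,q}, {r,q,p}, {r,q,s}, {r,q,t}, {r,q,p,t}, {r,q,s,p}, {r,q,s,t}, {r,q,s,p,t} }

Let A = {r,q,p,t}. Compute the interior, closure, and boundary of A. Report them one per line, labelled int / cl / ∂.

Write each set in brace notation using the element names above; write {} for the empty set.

opens ⊆ A: {}, {q}, {r,q}, {q,t}, {r,q,t}, {r,q,p}, {r,q,p,t}; union → int = {r,q,p,t}
complement {s}; its interior {}; cl(A) = X∖{} = {r,q,s,p,t}
boundary = {r,q,s,p,t} ∖ {r,q,p,t} = {s}

int(A) = {r,q,p,t}
cl(A)  = {r,q,s,p,t}
∂A     = {s}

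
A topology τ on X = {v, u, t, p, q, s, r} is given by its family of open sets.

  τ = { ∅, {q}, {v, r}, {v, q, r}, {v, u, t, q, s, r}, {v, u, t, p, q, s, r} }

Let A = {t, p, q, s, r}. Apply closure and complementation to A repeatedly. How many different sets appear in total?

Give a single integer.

complement {v, u}; its interior ∅; cl(A) = X∖∅ = {v, u, t, p, q, s, r}
With k = closure, c = complement:
  1. A     = {t, p, q, s, r}
  2. kA    = {v, u, t, p, q, s, r}
  3. cA    = {v, u}
  4. ckA   = ∅
  5. kcA   = {v, u, t, p, s, r}
  6. ckcA  = {q}
  7. kckcA = {u, t, p, q, s}
  8. ckckcA = {v, r}
k, c of each give nothing new

8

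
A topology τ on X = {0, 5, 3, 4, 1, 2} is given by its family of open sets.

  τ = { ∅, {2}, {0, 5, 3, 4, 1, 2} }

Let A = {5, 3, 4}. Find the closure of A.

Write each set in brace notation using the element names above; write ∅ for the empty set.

{0, 5, 3, 4, 1}

X∖A={0, 1, 2}, int(X∖A)={2}, hence cl(A)={0, 5, 3, 4, 1}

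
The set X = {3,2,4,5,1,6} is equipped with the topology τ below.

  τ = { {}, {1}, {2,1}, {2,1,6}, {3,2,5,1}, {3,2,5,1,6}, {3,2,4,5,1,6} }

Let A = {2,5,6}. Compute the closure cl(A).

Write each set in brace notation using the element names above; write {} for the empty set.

X∖A={3,4,1}, int(X∖A)={1}, hence cl(A)={3,2,4,5,6}

{3,2,4,5,6}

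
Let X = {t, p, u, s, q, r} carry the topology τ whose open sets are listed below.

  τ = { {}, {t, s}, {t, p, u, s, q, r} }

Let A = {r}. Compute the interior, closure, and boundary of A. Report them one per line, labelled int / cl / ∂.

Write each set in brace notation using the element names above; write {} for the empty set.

int(A) = {}
cl(A)  = {p, u, q, r}
∂A     = {p, u, q, r}

U open, U⊆A: {}. int(A) = ⋃ = {}
X∖A={t, p, u, s, q}, int(X∖A)={t, s}, hence cl(A)={p, u, q, r}
∂A: remove int from cl → {p, u, q, r}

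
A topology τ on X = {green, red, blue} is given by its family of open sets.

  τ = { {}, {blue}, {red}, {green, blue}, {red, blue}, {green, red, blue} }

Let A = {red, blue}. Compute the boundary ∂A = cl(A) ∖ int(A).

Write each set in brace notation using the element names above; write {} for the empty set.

{green}

U open, U⊆A: {}, {red}, {blue}, {red, blue}. int(A) = ⋃ = {red, blue}
X∖A={green}, int(X∖A)={}, hence cl(A)={green, red, blue}
∂A: remove int from cl → {green}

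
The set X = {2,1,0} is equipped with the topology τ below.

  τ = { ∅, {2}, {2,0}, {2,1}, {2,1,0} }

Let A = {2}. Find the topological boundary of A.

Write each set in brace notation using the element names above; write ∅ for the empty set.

{1,0}

interior: largest open inside A is {2} (from ∅, {2})
cl via duality: int({1,0}) = ∅, so X∖∅ = {2,1,0}
cl∖int = {1,0}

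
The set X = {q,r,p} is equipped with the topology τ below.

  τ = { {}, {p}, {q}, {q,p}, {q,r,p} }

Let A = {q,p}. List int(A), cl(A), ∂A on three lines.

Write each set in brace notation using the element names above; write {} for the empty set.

int(A) = {q,p}
cl(A)  = {q,r,p}
∂A     = {r}

U open, U⊆A: {}, {q}, {p}, {q,p}. int(A) = ⋃ = {q,p}
X∖A={r}, int(X∖A)={}, hence cl(A)={q,r,p}
∂A: remove int from cl → {r}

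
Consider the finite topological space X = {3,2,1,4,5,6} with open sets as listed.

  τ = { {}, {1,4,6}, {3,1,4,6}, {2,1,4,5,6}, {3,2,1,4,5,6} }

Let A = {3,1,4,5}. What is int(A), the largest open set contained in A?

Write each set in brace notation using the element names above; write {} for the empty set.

{}

open subsets of A: {}; so int(A) = {}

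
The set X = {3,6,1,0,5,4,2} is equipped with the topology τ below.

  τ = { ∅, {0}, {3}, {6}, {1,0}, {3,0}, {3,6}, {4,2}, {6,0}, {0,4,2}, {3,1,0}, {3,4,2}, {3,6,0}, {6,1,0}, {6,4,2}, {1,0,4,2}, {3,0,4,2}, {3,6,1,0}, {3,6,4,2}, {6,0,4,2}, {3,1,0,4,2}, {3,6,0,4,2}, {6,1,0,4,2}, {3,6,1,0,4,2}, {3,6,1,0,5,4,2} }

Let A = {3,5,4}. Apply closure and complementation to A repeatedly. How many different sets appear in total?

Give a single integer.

complement {6,1,0,2}; its interior {6,1,0}; cl(A) = X∖{6,1,0} = {3,5,4,2}
With k = closure, c = complement:
  1. A     = {3,5,4}
  2. kA    = {3,5,4,2}
  3. cA    = {6,1,0,2}
  4. ckA   = {6,1,0}
  5. kcA   = {6,1,0,5,4,2}
  6. kckA  = {6,1,0,5}
  7. ckcA  = {3}
  8. ckckA = {3,4,2}
  9. kckcA = {3,5}
  10. ckckcA = {6,1,0,4,2}
k, c of each give nothing new

10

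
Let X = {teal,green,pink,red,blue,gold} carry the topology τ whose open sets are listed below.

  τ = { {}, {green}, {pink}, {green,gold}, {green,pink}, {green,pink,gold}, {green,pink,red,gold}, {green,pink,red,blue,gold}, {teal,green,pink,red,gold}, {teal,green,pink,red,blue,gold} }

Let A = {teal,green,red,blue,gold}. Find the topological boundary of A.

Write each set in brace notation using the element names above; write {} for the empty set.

{teal,red,blue}

interior: largest open inside A is {green,gold} (from {}, {green}, {green,gold})
cl via duality: int({pink}) = {pink}, so X∖{pink} = {teal,green,red,blue,gold}
cl∖int = {teal,red,blue}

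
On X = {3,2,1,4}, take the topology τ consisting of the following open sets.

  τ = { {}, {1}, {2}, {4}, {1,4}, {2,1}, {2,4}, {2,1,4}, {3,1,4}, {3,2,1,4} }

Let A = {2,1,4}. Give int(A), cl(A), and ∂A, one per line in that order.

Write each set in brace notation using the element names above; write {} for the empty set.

interior: largest open inside A is {2,1,4} (from {}, {4}, {2}, {1}, {2,1}, {2,4}, {1,4}, {2,1,4})
cl via duality: int({3}) = {}, so X∖{} = {3,2,1,4}
cl∖int = {3}

int(A) = {2,1,4}
cl(A)  = {3,2,1,4}
∂A     = {3}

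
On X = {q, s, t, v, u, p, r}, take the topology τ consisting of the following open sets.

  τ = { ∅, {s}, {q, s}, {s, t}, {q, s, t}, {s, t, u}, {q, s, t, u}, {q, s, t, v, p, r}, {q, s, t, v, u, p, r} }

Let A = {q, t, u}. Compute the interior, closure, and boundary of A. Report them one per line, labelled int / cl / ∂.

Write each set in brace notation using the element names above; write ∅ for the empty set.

int(A) = ∅
cl(A)  = {q, t, v, u, p, r}
∂A     = {q, t, v, u, p, r}

U open, U⊆A: ∅. int(A) = ⋃ = ∅
X∖A={s, v, p, r}, int(X∖A)={s}, hence cl(A)={q, t, v, u, p, r}
∂A: remove int from cl → {q, t, v, u, p, r}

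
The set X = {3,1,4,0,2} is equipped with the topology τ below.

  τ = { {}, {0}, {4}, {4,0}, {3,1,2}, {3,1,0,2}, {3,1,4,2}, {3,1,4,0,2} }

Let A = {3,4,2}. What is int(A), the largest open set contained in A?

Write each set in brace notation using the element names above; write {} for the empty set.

opens ⊆ A: {}, {4}; union → int = {4}

{4}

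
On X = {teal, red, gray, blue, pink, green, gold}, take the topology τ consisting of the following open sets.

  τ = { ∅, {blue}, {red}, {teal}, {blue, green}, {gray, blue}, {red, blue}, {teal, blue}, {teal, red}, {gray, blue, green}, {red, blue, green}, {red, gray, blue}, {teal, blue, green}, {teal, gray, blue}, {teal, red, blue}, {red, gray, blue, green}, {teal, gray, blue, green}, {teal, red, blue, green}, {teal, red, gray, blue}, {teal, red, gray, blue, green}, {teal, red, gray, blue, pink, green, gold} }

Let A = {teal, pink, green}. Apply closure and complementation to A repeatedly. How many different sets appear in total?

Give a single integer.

closure: X∖int(X∖A) = X∖{red, gray, blue} = {teal, pink, green, gold}
Let k=closure and c=complement:
  1. A     = {teal, pink, green}
  2. kA    = {teal, pink, green, gold}
  3. cA    = {red, gray, blue, gold}
  4. ckA   = {red, gray, blue}
  5. kcA   = {red, gray, blue, pink, green, gold}
  6. ckcA  = {teal}
  7. kckcA = {teal, pink, gold}
  8. ckckcA = {red, gray, blue, green}
— saturated at 8

8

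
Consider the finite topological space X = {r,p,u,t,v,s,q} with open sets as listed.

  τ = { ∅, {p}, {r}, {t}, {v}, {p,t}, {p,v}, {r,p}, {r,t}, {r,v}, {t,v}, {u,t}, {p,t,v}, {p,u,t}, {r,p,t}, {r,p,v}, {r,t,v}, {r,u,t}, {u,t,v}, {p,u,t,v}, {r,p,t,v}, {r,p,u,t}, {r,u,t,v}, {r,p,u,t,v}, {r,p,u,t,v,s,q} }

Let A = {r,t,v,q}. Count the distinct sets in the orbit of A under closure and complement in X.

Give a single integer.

complement {p,u,s}; its interior {p}; cl(A) = X∖{p} = {r,u,t,v,s,q}
With k = closure, c = complement:
  1. A     = {r,t,v,q}
  2. kA    = {r,u,t,v,s,q}
  3. cA    = {p,u,s}
  4. ckA   = {p}
  5. kcA   = {p,u,s,q}
  6. kckA  = {p,s,q}
  7. ckcA  = {r,t,v}
  8. ckckA = {r,u,t,v}
k, c of each give nothing new

8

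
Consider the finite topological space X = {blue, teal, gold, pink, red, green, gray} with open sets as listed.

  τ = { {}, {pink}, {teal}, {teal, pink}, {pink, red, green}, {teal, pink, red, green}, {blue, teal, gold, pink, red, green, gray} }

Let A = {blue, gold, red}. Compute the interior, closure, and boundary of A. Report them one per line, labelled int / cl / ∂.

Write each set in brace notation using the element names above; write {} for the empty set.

int(A) = {}
cl(A)  = {blue, gold, red, green, gray}
∂A     = {blue, gold, red, green, gray}

U open, U⊆A: {}. int(A) = ⋃ = {}
X∖A={teal, pink, green, gray}, int(X∖A)={teal, pink}, hence cl(A)={blue, gold, red, green, gray}
∂A: remove int from cl → {blue, gold, red, green, gray}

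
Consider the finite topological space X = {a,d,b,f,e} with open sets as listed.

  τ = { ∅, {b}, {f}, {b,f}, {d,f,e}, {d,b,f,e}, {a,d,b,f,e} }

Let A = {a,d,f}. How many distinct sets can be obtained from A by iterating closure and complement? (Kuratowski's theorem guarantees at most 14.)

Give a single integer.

8

closure: X∖int(X∖A) = X∖{b} = {a,d,f,e}
Let k=closure and c=complement:
  1. A     = {a,d,f}
  2. kA    = {a,d,f,e}
  3. cA    = {b,e}
  4. ckA   = {b}
  5. kcA   = {a,d,b,e}
  6. kckA  = {a,b}
  7. ckcA  = {f}
  8. ckckA = {d,f,e}
— saturated at 8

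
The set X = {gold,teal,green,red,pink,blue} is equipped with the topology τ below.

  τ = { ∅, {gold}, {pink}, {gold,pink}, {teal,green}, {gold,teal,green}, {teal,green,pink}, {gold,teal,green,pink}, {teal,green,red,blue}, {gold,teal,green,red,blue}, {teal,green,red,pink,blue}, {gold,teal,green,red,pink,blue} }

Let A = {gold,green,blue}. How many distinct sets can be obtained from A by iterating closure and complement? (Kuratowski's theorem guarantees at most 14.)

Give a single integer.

6

complement {teal,red,pink}; its interior {pink}; cl(A) = X∖{pink} = {gold,teal,green,red,blue}
With k = closure, c = complement:
  1. A     = {gold,green,blue}
  2. kA    = {gold,teal,green,red,blue}
  3. cA    = {teal,red,pink}
  4. ckA   = {pink}
  5. kcA   = {teal,green,red,pink,blue}
  6. ckcA  = {gold}
k, c of each give nothing new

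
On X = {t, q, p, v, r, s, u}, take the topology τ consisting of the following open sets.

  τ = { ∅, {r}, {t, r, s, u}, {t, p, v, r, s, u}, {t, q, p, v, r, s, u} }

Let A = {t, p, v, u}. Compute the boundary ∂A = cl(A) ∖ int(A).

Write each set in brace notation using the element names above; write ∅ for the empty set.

opens ⊆ A: ∅; union → int = ∅
complement {q, r, s}; its interior {r}; cl(A) = X∖{r} = {t, q, p, v, s, u}
boundary = {t, q, p, v, s, u} ∖ ∅ = {t, q, p, v, s, u}

{t, q, p, v, s, u}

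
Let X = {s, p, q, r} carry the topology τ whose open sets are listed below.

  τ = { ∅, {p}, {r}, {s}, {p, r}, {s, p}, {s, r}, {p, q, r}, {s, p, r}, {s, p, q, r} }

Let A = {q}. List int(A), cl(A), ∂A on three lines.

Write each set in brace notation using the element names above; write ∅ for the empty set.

int(A) = ∅
cl(A)  = {q}
∂A     = {q}

U open, U⊆A: ∅. int(A) = ⋃ = ∅
X∖A={s, p, r}, int(X∖A)={s, p, r}, hence cl(A)={q}
∂A: remove int from cl → {q}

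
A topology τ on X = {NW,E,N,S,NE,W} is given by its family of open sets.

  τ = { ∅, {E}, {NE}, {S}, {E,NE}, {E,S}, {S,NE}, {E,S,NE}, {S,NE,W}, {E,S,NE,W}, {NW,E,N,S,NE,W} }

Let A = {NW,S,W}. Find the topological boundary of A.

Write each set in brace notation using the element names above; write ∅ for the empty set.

opens ⊆ A: ∅, {S}; union → int = {S}
complement {E,N,NE}; its interior {E,NE}; cl(A) = X∖{E,NE} = {NW,N,S,W}
boundary = {NW,N,S,W} ∖ {S} = {NW,N,W}

{NW,N,W}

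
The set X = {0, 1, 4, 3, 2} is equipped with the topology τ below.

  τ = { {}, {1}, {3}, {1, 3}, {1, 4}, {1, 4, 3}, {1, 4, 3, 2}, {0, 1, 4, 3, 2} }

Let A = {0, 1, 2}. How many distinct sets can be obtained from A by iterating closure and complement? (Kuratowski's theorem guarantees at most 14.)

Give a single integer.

8

cl via duality: int({4, 3}) = {3}, so X∖{3} = {0, 1, 4, 2}
Write k for closure, c for complement:
  1. A     = {0, 1, 2}
  2. kA    = {0, 1, 4, 2}
  3. cA    = {4, 3}
  4. ckA   = {3}
  5. kcA   = {0, 4, 3, 2}
  6. kckA  = {0, 3, 2}
  7. ckcA  = {1}
  8. ckckA = {1, 4}
applying k or c yields no new set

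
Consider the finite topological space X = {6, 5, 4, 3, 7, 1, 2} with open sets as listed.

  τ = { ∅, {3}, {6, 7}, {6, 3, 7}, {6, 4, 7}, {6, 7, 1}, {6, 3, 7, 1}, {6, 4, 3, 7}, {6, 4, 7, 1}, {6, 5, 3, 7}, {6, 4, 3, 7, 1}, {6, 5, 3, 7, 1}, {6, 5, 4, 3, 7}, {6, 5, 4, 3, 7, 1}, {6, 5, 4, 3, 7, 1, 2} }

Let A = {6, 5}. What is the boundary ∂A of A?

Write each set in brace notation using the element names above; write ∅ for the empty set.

{6, 5, 4, 7, 1, 2}

U open, U⊆A: ∅. int(A) = ⋃ = ∅
X∖A={4, 3, 7, 1, 2}, int(X∖A)={3}, hence cl(A)={6, 5, 4, 7, 1, 2}
∂A: remove int from cl → {6, 5, 4, 7, 1, 2}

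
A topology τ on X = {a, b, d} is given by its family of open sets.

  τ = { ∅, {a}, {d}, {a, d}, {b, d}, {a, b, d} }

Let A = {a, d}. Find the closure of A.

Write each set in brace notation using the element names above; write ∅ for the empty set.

X∖A={b}, int(X∖A)=∅, hence cl(A)={a, b, d}

{a, b, d}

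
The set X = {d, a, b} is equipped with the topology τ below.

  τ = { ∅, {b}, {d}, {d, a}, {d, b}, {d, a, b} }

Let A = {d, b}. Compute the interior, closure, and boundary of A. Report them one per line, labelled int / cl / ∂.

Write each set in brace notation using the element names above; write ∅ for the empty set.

int(A) = {d, b}
cl(A)  = {d, a, b}
∂A     = {a}

U open, U⊆A: ∅, {d}, {b}, {d, b}. int(A) = ⋃ = {d, b}
X∖A={a}, int(X∖A)=∅, hence cl(A)={d, a, b}
∂A: remove int from cl → {a}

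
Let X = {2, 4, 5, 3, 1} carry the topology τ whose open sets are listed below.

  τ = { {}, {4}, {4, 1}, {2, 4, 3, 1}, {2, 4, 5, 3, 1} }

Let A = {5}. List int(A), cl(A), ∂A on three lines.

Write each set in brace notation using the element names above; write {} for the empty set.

open subsets of A: {}; so int(A) = {}
closure: X∖int(X∖A) = X∖{2, 4, 3, 1} = {5}
∂A = {5} minus {} = {5}

int(A) = {}
cl(A)  = {5}
∂A     = {5}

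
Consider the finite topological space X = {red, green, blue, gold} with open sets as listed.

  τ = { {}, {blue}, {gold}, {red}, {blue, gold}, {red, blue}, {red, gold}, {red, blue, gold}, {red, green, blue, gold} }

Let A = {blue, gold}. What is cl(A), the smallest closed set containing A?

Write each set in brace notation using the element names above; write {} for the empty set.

{green, blue, gold}

X∖A={red, green}, int(X∖A)={red}, hence cl(A)={green, blue, gold}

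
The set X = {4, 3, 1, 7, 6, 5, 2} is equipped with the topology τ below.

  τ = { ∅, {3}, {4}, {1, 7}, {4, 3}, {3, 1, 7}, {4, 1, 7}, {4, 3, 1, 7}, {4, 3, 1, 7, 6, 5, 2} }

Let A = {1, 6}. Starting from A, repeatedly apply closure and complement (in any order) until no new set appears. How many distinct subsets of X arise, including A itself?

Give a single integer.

8

closure: X∖int(X∖A) = X∖{4, 3} = {1, 7, 6, 5, 2}
Let k=closure and c=complement:
  1. A     = {1, 6}
  2. kA    = {1, 7, 6, 5, 2}
  3. cA    = {4, 3, 7, 5, 2}
  4. ckA   = {4, 3}
  5. kcA   = {4, 3, 1, 7, 6, 5, 2}
  6. kckA  = {4, 3, 6, 5, 2}
  7. ckcA  = ∅
  8. ckckA = {1, 7}
— saturated at 8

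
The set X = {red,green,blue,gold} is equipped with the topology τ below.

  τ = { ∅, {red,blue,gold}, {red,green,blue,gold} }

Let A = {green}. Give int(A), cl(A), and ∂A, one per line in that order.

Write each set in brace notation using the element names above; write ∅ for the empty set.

open subsets of A: ∅; so int(A) = ∅
closure: X∖int(X∖A) = X∖{red,blue,gold} = {green}
∂A = {green} minus ∅ = {green}

int(A) = ∅
cl(A)  = {green}
∂A     = {green}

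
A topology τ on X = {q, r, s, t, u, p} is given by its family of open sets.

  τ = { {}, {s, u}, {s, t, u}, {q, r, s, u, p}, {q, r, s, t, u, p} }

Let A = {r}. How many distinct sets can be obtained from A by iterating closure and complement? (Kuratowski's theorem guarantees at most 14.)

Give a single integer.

6

X∖A={q, s, t, u, p}, int(X∖A)={s, t, u}, hence cl(A)={q, r, p}
Orbit (k=closure, c=complement):
  1. A     = {r}
  2. kA    = {q, r, p}
  3. cA    = {q, s, t, u, p}
  4. ckA   = {s, t, u}
  5. kcA   = {q, r, s, t, u, p}
  6. ckcA  = {}
(closed under both — stop)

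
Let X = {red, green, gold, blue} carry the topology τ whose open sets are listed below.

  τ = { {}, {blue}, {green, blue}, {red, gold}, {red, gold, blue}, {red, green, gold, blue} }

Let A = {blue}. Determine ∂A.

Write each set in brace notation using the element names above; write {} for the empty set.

{green}

U open, U⊆A: {}, {blue}. int(A) = ⋃ = {blue}
X∖A={red, green, gold}, int(X∖A)={red, gold}, hence cl(A)={green, blue}
∂A: remove int from cl → {green}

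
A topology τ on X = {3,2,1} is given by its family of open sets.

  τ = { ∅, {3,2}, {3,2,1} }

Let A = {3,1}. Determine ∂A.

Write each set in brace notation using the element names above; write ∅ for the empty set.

interior: largest open inside A is ∅ (from ∅)
cl via duality: int({2}) = ∅, so X∖∅ = {3,2,1}
cl∖int = {3,2,1}

{3,2,1}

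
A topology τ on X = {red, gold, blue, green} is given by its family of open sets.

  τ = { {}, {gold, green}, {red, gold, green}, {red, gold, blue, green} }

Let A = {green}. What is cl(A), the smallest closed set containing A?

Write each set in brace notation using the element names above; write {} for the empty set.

complement {red, gold, blue}; its interior {}; cl(A) = X∖{} = {red, gold, blue, green}

{red, gold, blue, green}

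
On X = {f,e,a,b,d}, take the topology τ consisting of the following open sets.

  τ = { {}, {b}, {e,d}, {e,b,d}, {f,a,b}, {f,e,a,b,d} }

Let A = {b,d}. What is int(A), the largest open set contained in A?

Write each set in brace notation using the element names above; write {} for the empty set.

interior: largest open inside A is {b} (from {}, {b})

{b}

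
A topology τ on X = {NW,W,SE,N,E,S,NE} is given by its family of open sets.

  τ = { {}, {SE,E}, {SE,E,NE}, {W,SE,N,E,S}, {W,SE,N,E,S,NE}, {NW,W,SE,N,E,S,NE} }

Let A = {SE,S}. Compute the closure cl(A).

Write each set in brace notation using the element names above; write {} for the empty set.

complement {NW,W,N,E,NE}; its interior {}; cl(A) = X∖{} = {NW,W,SE,N,E,S,NE}

{NW,W,SE,N,E,S,NE}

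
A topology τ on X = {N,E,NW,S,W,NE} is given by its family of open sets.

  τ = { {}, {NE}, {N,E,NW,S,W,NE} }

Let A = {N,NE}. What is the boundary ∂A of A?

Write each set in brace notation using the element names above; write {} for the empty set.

U open, U⊆A: {}, {NE}. int(A) = ⋃ = {NE}
X∖A={E,NW,S,W}, int(X∖A)={}, hence cl(A)={N,E,NW,S,W,NE}
∂A: remove int from cl → {N,E,NW,S,W}

{N,E,NW,S,W}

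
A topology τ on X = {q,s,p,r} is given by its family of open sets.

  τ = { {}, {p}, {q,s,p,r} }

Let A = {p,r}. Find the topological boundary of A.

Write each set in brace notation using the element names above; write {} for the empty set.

{q,s,r}

interior: largest open inside A is {p} (from {}, {p})
cl via duality: int({q,s}) = {}, so X∖{} = {q,s,p,r}
cl∖int = {q,s,r}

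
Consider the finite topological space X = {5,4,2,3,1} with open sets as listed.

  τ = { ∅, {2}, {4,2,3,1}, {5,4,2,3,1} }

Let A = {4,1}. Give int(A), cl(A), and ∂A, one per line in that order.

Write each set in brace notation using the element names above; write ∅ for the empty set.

U open, U⊆A: ∅. int(A) = ⋃ = ∅
X∖A={5,2,3}, int(X∖A)={2}, hence cl(A)={5,4,3,1}
∂A: remove int from cl → {5,4,3,1}

int(A) = ∅
cl(A)  = {5,4,3,1}
∂A     = {5,4,3,1}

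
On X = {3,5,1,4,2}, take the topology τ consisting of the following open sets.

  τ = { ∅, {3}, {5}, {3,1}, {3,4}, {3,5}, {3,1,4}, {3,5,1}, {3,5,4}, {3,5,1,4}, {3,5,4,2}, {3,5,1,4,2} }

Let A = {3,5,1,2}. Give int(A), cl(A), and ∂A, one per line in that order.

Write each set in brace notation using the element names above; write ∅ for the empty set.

int(A) = {3,5,1}
cl(A)  = {3,5,1,4,2}
∂A     = {4,2}

interior: largest open inside A is {3,5,1} (from ∅, {5}, {3}, {3,1}, {3,5}, {3,5,1})
cl via duality: int({4}) = ∅, so X∖∅ = {3,5,1,4,2}
cl∖int = {4,2}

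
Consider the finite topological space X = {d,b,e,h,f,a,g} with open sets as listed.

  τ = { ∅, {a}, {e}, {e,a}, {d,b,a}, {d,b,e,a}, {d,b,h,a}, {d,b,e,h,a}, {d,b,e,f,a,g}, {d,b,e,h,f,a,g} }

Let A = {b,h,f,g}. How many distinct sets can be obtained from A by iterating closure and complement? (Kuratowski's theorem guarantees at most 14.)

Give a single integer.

6

X∖A={d,e,a}, int(X∖A)={e,a}, hence cl(A)={d,b,h,f,g}
Orbit (k=closure, c=complement):
  1. A     = {b,h,f,g}
  2. kA    = {d,b,h,f,g}
  3. cA    = {d,e,a}
  4. ckA   = {e,a}
  5. kcA   = {d,b,e,h,f,a,g}
  6. ckcA  = ∅
(closed under both — stop)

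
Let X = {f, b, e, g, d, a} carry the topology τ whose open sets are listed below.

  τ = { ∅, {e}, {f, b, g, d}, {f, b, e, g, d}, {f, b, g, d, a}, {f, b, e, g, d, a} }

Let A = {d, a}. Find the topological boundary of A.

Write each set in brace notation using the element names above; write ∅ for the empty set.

interior: largest open inside A is ∅ (from ∅)
cl via duality: int({f, b, e, g}) = {e}, so X∖{e} = {f, b, g, d, a}
cl∖int = {f, b, g, d, a}

{f, b, g, d, a}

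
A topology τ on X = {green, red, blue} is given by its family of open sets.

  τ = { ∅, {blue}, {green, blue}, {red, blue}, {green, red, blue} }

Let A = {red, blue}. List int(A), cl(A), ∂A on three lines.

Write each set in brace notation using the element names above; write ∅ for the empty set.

open subsets of A: ∅, {blue}, {red, blue}; so int(A) = {red, blue}
closure: X∖int(X∖A) = X∖∅ = {green, red, blue}
∂A = {green, red, blue} minus {red, blue} = {green}

int(A) = {red, blue}
cl(A)  = {green, red, blue}
∂A     = {green}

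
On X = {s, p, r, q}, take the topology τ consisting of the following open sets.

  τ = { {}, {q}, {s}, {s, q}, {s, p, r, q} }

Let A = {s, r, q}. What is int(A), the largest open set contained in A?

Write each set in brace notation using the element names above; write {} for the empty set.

U open, U⊆A: {}, {q}, {s}, {s, q}. int(A) = ⋃ = {s, q}

{s, q}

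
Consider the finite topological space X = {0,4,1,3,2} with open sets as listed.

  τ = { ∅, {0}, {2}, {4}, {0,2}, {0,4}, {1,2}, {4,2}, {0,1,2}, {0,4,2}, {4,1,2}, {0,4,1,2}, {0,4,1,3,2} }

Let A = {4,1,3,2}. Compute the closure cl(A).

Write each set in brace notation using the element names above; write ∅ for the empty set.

cl via duality: int({0}) = {0}, so X∖{0} = {4,1,3,2}

{4,1,3,2}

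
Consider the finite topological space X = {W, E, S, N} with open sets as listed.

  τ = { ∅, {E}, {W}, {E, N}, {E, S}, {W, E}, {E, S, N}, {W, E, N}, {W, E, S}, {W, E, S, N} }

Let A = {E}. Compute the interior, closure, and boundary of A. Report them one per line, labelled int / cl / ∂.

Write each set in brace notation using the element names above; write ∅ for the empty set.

opens ⊆ A: ∅, {E}; union → int = {E}
complement {W, S, N}; its interior {W}; cl(A) = X∖{W} = {E, S, N}
boundary = {E, S, N} ∖ {E} = {S, N}

int(A) = {E}
cl(A)  = {E, S, N}
∂A     = {S, N}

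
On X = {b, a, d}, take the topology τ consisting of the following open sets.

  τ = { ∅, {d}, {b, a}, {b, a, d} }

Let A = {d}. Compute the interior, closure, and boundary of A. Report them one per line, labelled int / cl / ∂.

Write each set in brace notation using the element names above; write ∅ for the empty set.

open subsets of A: ∅, {d}; so int(A) = {d}
closure: X∖int(X∖A) = X∖{b, a} = {d}
∂A = {d} minus {d} = ∅

int(A) = {d}
cl(A)  = {d}
∂A     = ∅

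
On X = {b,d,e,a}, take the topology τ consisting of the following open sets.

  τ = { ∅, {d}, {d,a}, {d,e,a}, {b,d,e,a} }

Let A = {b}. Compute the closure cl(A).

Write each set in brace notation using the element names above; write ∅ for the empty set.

{b}

cl via duality: int({d,e,a}) = {d,e,a}, so X∖{d,e,a} = {b}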